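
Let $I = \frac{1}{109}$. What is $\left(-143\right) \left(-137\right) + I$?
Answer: $\frac{2135420}{109} \approx 19591.0$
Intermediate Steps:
$I = \frac{1}{109} \approx 0.0091743$
$\left(-143\right) \left(-137\right) + I = \left(-143\right) \left(-137\right) + \frac{1}{109} = 19591 + \frac{1}{109} = \frac{2135420}{109}$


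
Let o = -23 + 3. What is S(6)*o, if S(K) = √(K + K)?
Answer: -40*√3 ≈ -69.282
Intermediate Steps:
S(K) = √2*√K (S(K) = √(2*K) = √2*√K)
o = -20
S(6)*o = (√2*√6)*(-20) = (2*√3)*(-20) = -40*√3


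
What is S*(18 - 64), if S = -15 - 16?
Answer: 1426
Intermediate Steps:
S = -31
S*(18 - 64) = -31*(18 - 64) = -31*(-46) = 1426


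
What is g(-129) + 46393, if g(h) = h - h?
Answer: 46393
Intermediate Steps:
g(h) = 0
g(-129) + 46393 = 0 + 46393 = 46393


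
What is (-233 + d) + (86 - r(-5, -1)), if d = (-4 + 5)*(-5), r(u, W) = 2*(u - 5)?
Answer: -132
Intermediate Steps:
r(u, W) = -10 + 2*u (r(u, W) = 2*(-5 + u) = -10 + 2*u)
d = -5 (d = 1*(-5) = -5)
(-233 + d) + (86 - r(-5, -1)) = (-233 - 5) + (86 - (-10 + 2*(-5))) = -238 + (86 - (-10 - 10)) = -238 + (86 - 1*(-20)) = -238 + (86 + 20) = -238 + 106 = -132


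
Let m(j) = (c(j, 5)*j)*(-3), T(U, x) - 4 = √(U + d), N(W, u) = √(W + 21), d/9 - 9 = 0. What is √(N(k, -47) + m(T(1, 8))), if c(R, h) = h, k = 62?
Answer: √(-60 + √83 - 15*√82) ≈ 13.665*I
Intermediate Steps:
d = 81 (d = 81 + 9*0 = 81 + 0 = 81)
N(W, u) = √(21 + W)
T(U, x) = 4 + √(81 + U) (T(U, x) = 4 + √(U + 81) = 4 + √(81 + U))
m(j) = -15*j (m(j) = (5*j)*(-3) = -15*j)
√(N(k, -47) + m(T(1, 8))) = √(√(21 + 62) - 15*(4 + √(81 + 1))) = √(√83 - 15*(4 + √82)) = √(√83 + (-60 - 15*√82)) = √(-60 + √83 - 15*√82)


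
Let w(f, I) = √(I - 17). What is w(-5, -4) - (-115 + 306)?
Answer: -191 + I*√21 ≈ -191.0 + 4.5826*I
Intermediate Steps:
w(f, I) = √(-17 + I)
w(-5, -4) - (-115 + 306) = √(-17 - 4) - (-115 + 306) = √(-21) - 1*191 = I*√21 - 191 = -191 + I*√21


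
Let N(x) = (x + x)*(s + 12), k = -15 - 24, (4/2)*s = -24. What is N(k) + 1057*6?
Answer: 6342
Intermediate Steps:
s = -12 (s = (½)*(-24) = -12)
k = -39
N(x) = 0 (N(x) = (x + x)*(-12 + 12) = (2*x)*0 = 0)
N(k) + 1057*6 = 0 + 1057*6 = 0 + 6342 = 6342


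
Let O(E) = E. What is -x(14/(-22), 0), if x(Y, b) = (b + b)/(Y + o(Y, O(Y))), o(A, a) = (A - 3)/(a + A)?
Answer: 0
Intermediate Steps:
o(A, a) = (-3 + A)/(A + a)
x(Y, b) = 2*b/(Y + (-3 + Y)/(2*Y)) (x(Y, b) = (b + b)/(Y + (-3 + Y)/(Y + Y)) = (2*b)/(Y + (-3 + Y)/((2*Y))) = (2*b)/(Y + (1/(2*Y))*(-3 + Y)) = (2*b)/(Y + (-3 + Y)/(2*Y)) = 2*b/(Y + (-3 + Y)/(2*Y)))
-x(14/(-22), 0) = -4*14/(-22)*0/(-3 + 14/(-22) + 2*(14/(-22))**2) = -4*14*(-1/22)*0/(-3 + 14*(-1/22) + 2*(14*(-1/22))**2) = -4*(-7)*0/(11*(-3 - 7/11 + 2*(-7/11)**2)) = -4*(-7)*0/(11*(-3 - 7/11 + 2*(49/121))) = -4*(-7)*0/(11*(-3 - 7/11 + 98/121)) = -4*(-7)*0/(11*(-342/121)) = -4*(-7)*0*(-121)/(11*342) = -1*0 = 0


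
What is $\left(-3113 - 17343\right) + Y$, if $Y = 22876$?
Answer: $2420$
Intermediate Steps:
$\left(-3113 - 17343\right) + Y = \left(-3113 - 17343\right) + 22876 = -20456 + 22876 = 2420$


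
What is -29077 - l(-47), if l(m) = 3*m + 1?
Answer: -28937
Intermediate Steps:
l(m) = 1 + 3*m
-29077 - l(-47) = -29077 - (1 + 3*(-47)) = -29077 - (1 - 141) = -29077 - 1*(-140) = -29077 + 140 = -28937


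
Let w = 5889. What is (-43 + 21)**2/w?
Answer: 484/5889 ≈ 0.082187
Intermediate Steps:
(-43 + 21)**2/w = (-43 + 21)**2/5889 = (-22)**2*(1/5889) = 484*(1/5889) = 484/5889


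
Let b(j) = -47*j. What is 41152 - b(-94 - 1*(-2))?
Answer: 36828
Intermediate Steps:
41152 - b(-94 - 1*(-2)) = 41152 - (-47)*(-94 - 1*(-2)) = 41152 - (-47)*(-94 + 2) = 41152 - (-47)*(-92) = 41152 - 1*4324 = 41152 - 4324 = 36828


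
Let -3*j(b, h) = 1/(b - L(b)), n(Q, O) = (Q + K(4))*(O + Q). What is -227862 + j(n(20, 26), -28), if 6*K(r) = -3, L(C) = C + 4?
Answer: -2734343/12 ≈ -2.2786e+5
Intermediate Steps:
L(C) = 4 + C
K(r) = -½ (K(r) = (⅙)*(-3) = -½)
n(Q, O) = (-½ + Q)*(O + Q) (n(Q, O) = (Q - ½)*(O + Q) = (-½ + Q)*(O + Q))
j(b, h) = 1/12 (j(b, h) = -1/(3*(b - (4 + b))) = -1/(3*(b + (-4 - b))) = -⅓/(-4) = -⅓*(-¼) = 1/12)
-227862 + j(n(20, 26), -28) = -227862 + 1/12 = -2734343/12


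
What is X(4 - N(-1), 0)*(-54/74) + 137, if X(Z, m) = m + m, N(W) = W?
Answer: 137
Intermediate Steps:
X(Z, m) = 2*m
X(4 - N(-1), 0)*(-54/74) + 137 = (2*0)*(-54/74) + 137 = 0*(-54*1/74) + 137 = 0*(-27/37) + 137 = 0 + 137 = 137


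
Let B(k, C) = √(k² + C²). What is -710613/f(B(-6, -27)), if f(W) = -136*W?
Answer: 236871*√85/11560 ≈ 188.91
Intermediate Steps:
B(k, C) = √(C² + k²)
-710613/f(B(-6, -27)) = -710613*(-1/(136*√((-27)² + (-6)²))) = -710613*(-1/(136*√(729 + 36))) = -710613*(-√85/34680) = -(-236871)*√85/11560 = 236871*√85/11560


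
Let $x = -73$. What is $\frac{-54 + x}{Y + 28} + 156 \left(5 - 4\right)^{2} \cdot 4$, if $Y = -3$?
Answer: $\frac{15473}{25} \approx 618.92$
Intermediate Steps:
$\frac{-54 + x}{Y + 28} + 156 \left(5 - 4\right)^{2} \cdot 4 = \frac{-54 - 73}{-3 + 28} + 156 \left(5 - 4\right)^{2} \cdot 4 = - \frac{127}{25} + 156 \cdot 1^{2} \cdot 4 = \left(-127\right) \frac{1}{25} + 156 \cdot 1 \cdot 4 = - \frac{127}{25} + 156 \cdot 4 = - \frac{127}{25} + 624 = \frac{15473}{25}$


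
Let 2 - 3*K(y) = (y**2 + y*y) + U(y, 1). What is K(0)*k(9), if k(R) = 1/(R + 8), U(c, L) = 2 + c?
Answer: 0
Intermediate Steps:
k(R) = 1/(8 + R)
K(y) = -2*y**2/3 - y/3 (K(y) = 2/3 - ((y**2 + y*y) + (2 + y))/3 = 2/3 - ((y**2 + y**2) + (2 + y))/3 = 2/3 - (2*y**2 + (2 + y))/3 = 2/3 - (2 + y + 2*y**2)/3 = 2/3 + (-2/3 - 2*y**2/3 - y/3) = -2*y**2/3 - y/3)
K(0)*k(9) = ((1/3)*0*(-1 - 2*0))/(8 + 9) = ((1/3)*0*(-1 + 0))/17 = ((1/3)*0*(-1))*(1/17) = 0*(1/17) = 0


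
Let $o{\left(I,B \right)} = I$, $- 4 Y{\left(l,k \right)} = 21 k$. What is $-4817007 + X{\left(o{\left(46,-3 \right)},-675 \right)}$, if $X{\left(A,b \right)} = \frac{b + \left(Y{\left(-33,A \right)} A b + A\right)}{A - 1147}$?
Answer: $- \frac{5311022653}{1101} \approx -4.8238 \cdot 10^{6}$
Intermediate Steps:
$Y{\left(l,k \right)} = - \frac{21 k}{4}$
$X{\left(A,b \right)} = \frac{A + b - \frac{21 b A^{2}}{4}}{-1147 + A}$ ($X{\left(A,b \right)} = \frac{b + \left(- \frac{21 A}{4} A b + A\right)}{A - 1147} = \frac{b + \left(- \frac{21 A^{2}}{4} b + A\right)}{-1147 + A} = \frac{b - \left(- A + \frac{21 b A^{2}}{4}\right)}{-1147 + A} = \frac{A + b - \frac{21 b A^{2}}{4}}{-1147 + A}$)
$-4817007 + X{\left(o{\left(46,-3 \right)},-675 \right)} = -4817007 + \frac{46 - 675 - - \frac{14175 \cdot 46^{2}}{4}}{-1147 + 46} = -4817007 + \frac{46 - 675 - \left(- \frac{14175}{4}\right) 2116}{-1101} = -4817007 - \frac{46 - 675 + 7498575}{1101} = -4817007 - \frac{7497946}{1101} = - \frac{5311022653}{1101}$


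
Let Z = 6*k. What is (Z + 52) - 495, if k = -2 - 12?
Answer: -527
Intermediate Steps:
k = -14
Z = -84 (Z = 6*(-14) = -84)
(Z + 52) - 495 = (-84 + 52) - 495 = -32 - 495 = -527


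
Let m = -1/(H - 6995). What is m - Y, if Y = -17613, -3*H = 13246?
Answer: 602910606/34231 ≈ 17613.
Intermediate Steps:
H = -13246/3 (H = -1/3*13246 = -13246/3 ≈ -4415.3)
m = 3/34231 (m = -1/(-13246/3 - 6995) = -1/(-34231/3) = -1*(-3/34231) = 3/34231 ≈ 8.7640e-5)
m - Y = 3/34231 - 1*(-17613) = 3/34231 + 17613 = 602910606/34231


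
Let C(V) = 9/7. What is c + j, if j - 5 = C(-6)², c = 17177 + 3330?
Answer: 1005169/49 ≈ 20514.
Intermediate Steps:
C(V) = 9/7 (C(V) = 9*(⅐) = 9/7)
c = 20507
j = 326/49 (j = 5 + (9/7)² = 5 + 81/49 = 326/49 ≈ 6.6531)
c + j = 20507 + 326/49 = 1005169/49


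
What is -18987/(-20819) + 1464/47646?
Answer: 155855603/165323679 ≈ 0.94273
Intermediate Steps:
-18987/(-20819) + 1464/47646 = -18987*(-1/20819) + 1464*(1/47646) = 18987/20819 + 244/7941 = 155855603/165323679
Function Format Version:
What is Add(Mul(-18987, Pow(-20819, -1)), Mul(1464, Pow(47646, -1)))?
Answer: Rational(155855603, 165323679) ≈ 0.94273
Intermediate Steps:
Add(Mul(-18987, Pow(-20819, -1)), Mul(1464, Pow(47646, -1))) = Add(Mul(-18987, Rational(-1, 20819)), Mul(1464, Rational(1, 47646))) = Add(Rational(18987, 20819), Rational(244, 7941)) = Rational(155855603, 165323679)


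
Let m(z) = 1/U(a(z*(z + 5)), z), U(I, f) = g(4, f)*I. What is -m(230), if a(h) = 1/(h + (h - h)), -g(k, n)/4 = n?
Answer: 235/4 ≈ 58.750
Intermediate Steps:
g(k, n) = -4*n
a(h) = 1/h (a(h) = 1/(h + 0) = 1/h)
U(I, f) = -4*I*f (U(I, f) = (-4*f)*I = -4*I*f)
m(z) = -5/4 - z/4 (m(z) = 1/(-4*z/(z*(z + 5))) = 1/(-4*z/(z*(5 + z))) = 1/(-4*1/(z*(5 + z))*z) = 1/(-4/(5 + z)) = -5/4 - z/4)
-m(230) = -(-5/4 - ¼*230) = -(-5/4 - 115/2) = -1*(-235/4) = 235/4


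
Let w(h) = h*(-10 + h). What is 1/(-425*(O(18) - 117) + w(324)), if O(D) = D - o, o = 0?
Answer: 1/143811 ≈ 6.9536e-6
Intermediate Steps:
O(D) = D (O(D) = D - 1*0 = D + 0 = D)
1/(-425*(O(18) - 117) + w(324)) = 1/(-425*(18 - 117) + 324*(-10 + 324)) = 1/(-425*(-99) + 324*314) = 1/(42075 + 101736) = 1/143811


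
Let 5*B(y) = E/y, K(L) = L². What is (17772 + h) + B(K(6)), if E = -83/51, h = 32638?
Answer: 462763717/9180 ≈ 50410.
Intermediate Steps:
E = -83/51 (E = -83*1/51 = -83/51 ≈ -1.6275)
B(y) = -83/(255*y) (B(y) = (-83/(51*y))/5 = -83/(255*y))
(17772 + h) + B(K(6)) = (17772 + 32638) - 83/(255*(6²)) = 50410 - 83/255/36 = 50410 - 83/255*1/36 = 50410 - 83/9180 = 462763717/9180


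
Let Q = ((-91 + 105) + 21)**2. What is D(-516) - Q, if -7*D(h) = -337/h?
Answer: -4425037/3612 ≈ -1225.1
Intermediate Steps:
D(h) = 337/(7*h) (D(h) = -(-337)/(7*h) = 337/(7*h))
Q = 1225 (Q = (14 + 21)**2 = 35**2 = 1225)
D(-516) - Q = (337/7)/(-516) - 1*1225 = (337/7)*(-1/516) - 1225 = -337/3612 - 1225 = -4425037/3612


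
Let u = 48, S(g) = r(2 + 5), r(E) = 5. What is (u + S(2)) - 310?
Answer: -257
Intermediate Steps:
S(g) = 5
(u + S(2)) - 310 = (48 + 5) - 310 = 53 - 310 = -257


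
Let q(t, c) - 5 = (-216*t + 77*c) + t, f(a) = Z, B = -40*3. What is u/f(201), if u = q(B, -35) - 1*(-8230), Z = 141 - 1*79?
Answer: 15670/31 ≈ 505.48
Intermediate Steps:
B = -120
Z = 62 (Z = 141 - 79 = 62)
f(a) = 62
q(t, c) = 5 - 215*t + 77*c (q(t, c) = 5 + ((-216*t + 77*c) + t) = 5 + (-215*t + 77*c) = 5 - 215*t + 77*c)
u = 31340 (u = (5 - 215*(-120) + 77*(-35)) - 1*(-8230) = (5 + 25800 - 2695) + 8230 = 23110 + 8230 = 31340)
u/f(201) = 31340/62 = 31340*(1/62) = 15670/31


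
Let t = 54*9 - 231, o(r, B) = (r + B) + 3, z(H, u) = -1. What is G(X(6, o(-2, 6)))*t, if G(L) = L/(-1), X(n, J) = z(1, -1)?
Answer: 255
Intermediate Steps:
o(r, B) = 3 + B + r (o(r, B) = (B + r) + 3 = 3 + B + r)
X(n, J) = -1
G(L) = -L (G(L) = L*(-1) = -L)
t = 255 (t = 486 - 231 = 255)
G(X(6, o(-2, 6)))*t = -1*(-1)*255 = 1*255 = 255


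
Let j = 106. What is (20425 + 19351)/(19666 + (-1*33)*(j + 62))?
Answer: 19888/7061 ≈ 2.8166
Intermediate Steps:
(20425 + 19351)/(19666 + (-1*33)*(j + 62)) = (20425 + 19351)/(19666 + (-1*33)*(106 + 62)) = 39776/(19666 - 33*168) = 39776/(19666 - 5544) = 39776/14122 = 39776*(1/14122) = 19888/7061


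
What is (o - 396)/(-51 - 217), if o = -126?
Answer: 261/134 ≈ 1.9478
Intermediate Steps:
(o - 396)/(-51 - 217) = (-126 - 396)/(-51 - 217) = -522/(-268) = -522*(-1/268) = 261/134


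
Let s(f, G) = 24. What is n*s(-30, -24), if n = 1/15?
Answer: 8/5 ≈ 1.6000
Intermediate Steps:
n = 1/15 ≈ 0.066667
n*s(-30, -24) = (1/15)*24 = 8/5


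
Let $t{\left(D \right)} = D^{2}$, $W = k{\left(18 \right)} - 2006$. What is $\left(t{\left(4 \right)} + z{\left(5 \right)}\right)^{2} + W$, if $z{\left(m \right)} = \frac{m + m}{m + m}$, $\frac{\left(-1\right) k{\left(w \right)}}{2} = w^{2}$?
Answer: $-2365$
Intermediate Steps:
$k{\left(w \right)} = - 2 w^{2}$
$W = -2654$ ($W = - 2 \cdot 18^{2} - 2006 = \left(-2\right) 324 - 2006 = -648 - 2006 = -2654$)
$z{\left(m \right)} = 1$ ($z{\left(m \right)} = \frac{2 m}{2 m} = 2 m \frac{1}{2 m} = 1$)
$\left(t{\left(4 \right)} + z{\left(5 \right)}\right)^{2} + W = \left(4^{2} + 1\right)^{2} - 2654 = \left(16 + 1\right)^{2} - 2654 = 17^{2} - 2654 = 289 - 2654 = -2365$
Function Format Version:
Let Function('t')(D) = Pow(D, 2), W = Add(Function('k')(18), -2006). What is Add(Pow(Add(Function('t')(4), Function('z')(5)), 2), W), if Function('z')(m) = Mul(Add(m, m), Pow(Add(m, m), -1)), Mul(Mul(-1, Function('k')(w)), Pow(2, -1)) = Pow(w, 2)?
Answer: -2365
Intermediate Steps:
Function('k')(w) = Mul(-2, Pow(w, 2))
W = -2654 (W = Add(Mul(-2, Pow(18, 2)), -2006) = Add(Mul(-2, 324), -2006) = Add(-648, -2006) = -2654)
Function('z')(m) = 1 (Function('z')(m) = Mul(Mul(2, m), Pow(Mul(2, m), -1)) = Mul(Mul(2, m), Mul(Rational(1, 2), Pow(m, -1))) = 1)
Add(Pow(Add(Function('t')(4), Function('z')(5)), 2), W) = Add(Pow(Add(Pow(4, 2), 1), 2), -2654) = Add(Pow(Add(16, 1), 2), -2654) = Add(Pow(17, 2), -2654) = Add(289, -2654) = -2365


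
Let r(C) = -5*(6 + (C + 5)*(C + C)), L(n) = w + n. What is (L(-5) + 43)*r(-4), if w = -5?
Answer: 330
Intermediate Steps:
L(n) = -5 + n
r(C) = -30 - 10*C*(5 + C) (r(C) = -5*(6 + (5 + C)*(2*C)) = -5*(6 + 2*C*(5 + C)) = -30 - 10*C*(5 + C))
(L(-5) + 43)*r(-4) = ((-5 - 5) + 43)*(-30 - 50*(-4) - 10*(-4)²) = (-10 + 43)*(-30 + 200 - 10*16) = 33*(-30 + 200 - 160) = 33*10 = 330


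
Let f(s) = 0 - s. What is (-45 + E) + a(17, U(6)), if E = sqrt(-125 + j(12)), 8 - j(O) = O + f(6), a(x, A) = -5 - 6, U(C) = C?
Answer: -56 + I*sqrt(123) ≈ -56.0 + 11.091*I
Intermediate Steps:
f(s) = -s
a(x, A) = -11
j(O) = 14 - O (j(O) = 8 - (O - 1*6) = 8 - (O - 6) = 8 - (-6 + O) = 8 + (6 - O) = 14 - O)
E = I*sqrt(123) (E = sqrt(-125 + (14 - 1*12)) = sqrt(-125 + (14 - 12)) = sqrt(-125 + 2) = sqrt(-123) = I*sqrt(123) ≈ 11.091*I)
(-45 + E) + a(17, U(6)) = (-45 + I*sqrt(123)) - 11 = -56 + I*sqrt(123)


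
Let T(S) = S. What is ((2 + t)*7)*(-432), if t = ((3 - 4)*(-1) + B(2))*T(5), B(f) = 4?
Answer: -81648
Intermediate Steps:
t = 25 (t = ((3 - 4)*(-1) + 4)*5 = (-1*(-1) + 4)*5 = (1 + 4)*5 = 5*5 = 25)
((2 + t)*7)*(-432) = ((2 + 25)*7)*(-432) = (27*7)*(-432) = 189*(-432) = -81648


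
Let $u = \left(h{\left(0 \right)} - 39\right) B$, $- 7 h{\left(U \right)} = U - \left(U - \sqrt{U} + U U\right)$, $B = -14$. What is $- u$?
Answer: $-546$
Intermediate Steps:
$h{\left(U \right)} = - \frac{\sqrt{U}}{7} + \frac{U^{2}}{7}$ ($h{\left(U \right)} = - \frac{U - \left(U - \sqrt{U} + U U\right)}{7} = - \frac{U - \left(U + U^{2} - \sqrt{U}\right)}{7} = - \frac{\sqrt{U} - U^{2}}{7} = - \frac{\sqrt{U}}{7} + \frac{U^{2}}{7}$)
$u = 546$ ($u = \left(\left(- \frac{\sqrt{0}}{7} + \frac{0^{2}}{7}\right) - 39\right) \left(-14\right) = \left(\left(\left(- \frac{1}{7}\right) 0 + \frac{1}{7} \cdot 0\right) - 39\right) \left(-14\right) = \left(\left(0 + 0\right) - 39\right) \left(-14\right) = \left(0 - 39\right) \left(-14\right) = \left(-39\right) \left(-14\right) = 546$)
$- u = \left(-1\right) 546 = -546$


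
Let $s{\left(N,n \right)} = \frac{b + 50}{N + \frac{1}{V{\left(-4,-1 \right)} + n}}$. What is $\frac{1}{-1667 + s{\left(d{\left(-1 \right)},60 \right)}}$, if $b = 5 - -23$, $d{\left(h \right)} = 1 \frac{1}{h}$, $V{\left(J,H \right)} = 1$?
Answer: $- \frac{10}{17463} \approx -0.00057264$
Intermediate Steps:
$d{\left(h \right)} = \frac{1}{h}$
$b = 28$ ($b = 5 + 23 = 28$)
$s{\left(N,n \right)} = \frac{78}{N + \frac{1}{1 + n}}$ ($s{\left(N,n \right)} = \frac{28 + 50}{N + \frac{1}{1 + n}} = \frac{78}{N + \frac{1}{1 + n}}$)
$\frac{1}{-1667 + s{\left(d{\left(-1 \right)},60 \right)}} = \frac{1}{-1667 + \frac{78 \left(1 + 60\right)}{1 + \frac{1}{-1} + \frac{1}{-1} \cdot 60}} = \frac{1}{-1667 + 78 \frac{1}{1 - 1 - 60} \cdot 61} = \frac{1}{-1667 + 78 \frac{1}{-60} \cdot 61} = \frac{1}{-1667 + 78 \left(- \frac{1}{60}\right) 61} = \frac{1}{-1667 - \frac{793}{10}} = \frac{1}{- \frac{17463}{10}} = - \frac{10}{17463}$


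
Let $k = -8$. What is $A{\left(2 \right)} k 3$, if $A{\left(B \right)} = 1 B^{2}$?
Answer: $-96$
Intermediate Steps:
$A{\left(B \right)} = B^{2}$
$A{\left(2 \right)} k 3 = 2^{2} \left(-8\right) 3 = 4 \left(-8\right) 3 = \left(-32\right) 3 = -96$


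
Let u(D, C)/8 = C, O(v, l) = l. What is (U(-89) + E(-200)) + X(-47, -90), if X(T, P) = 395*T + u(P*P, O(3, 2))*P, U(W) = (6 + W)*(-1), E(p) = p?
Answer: -20122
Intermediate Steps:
u(D, C) = 8*C
U(W) = -6 - W
X(T, P) = 16*P + 395*T (X(T, P) = 395*T + (8*2)*P = 395*T + 16*P = 16*P + 395*T)
(U(-89) + E(-200)) + X(-47, -90) = ((-6 - 1*(-89)) - 200) + (16*(-90) + 395*(-47)) = ((-6 + 89) - 200) + (-1440 - 18565) = (83 - 200) - 20005 = -117 - 20005 = -20122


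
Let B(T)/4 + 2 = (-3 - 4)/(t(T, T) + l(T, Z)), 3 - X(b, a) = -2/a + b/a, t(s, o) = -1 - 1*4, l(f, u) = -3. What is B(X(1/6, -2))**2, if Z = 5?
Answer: 81/4 ≈ 20.250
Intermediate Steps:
t(s, o) = -5 (t(s, o) = -1 - 4 = -5)
X(b, a) = 3 + 2/a - b/a (X(b, a) = 3 - (-2/a + b/a) = 3 + (2/a - b/a) = 3 + 2/a - b/a)
B(T) = -9/2 (B(T) = -8 + 4*((-3 - 4)/(-5 - 3)) = -8 + 4*(-7/(-8)) = -8 + 4*(-7*(-1/8)) = -8 + 4*(7/8) = -8 + 7/2 = -9/2)
B(X(1/6, -2))**2 = (-9/2)**2 = 81/4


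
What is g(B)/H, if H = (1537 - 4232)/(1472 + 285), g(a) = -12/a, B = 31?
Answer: 3012/11935 ≈ 0.25237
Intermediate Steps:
H = -385/251 (H = -2695/1757 = -2695*1/1757 = -385/251 ≈ -1.5339)
g(B)/H = (-12/31)/(-385/251) = -12*1/31*(-251/385) = -12/31*(-251/385) = 3012/11935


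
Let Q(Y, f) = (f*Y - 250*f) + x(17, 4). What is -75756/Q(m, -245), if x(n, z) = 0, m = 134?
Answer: -18939/7105 ≈ -2.6656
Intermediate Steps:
Q(Y, f) = -250*f + Y*f (Q(Y, f) = (f*Y - 250*f) + 0 = (Y*f - 250*f) + 0 = (-250*f + Y*f) + 0 = -250*f + Y*f)
-75756/Q(m, -245) = -75756*(-1/(245*(-250 + 134))) = -75756/((-245*(-116))) = -75756/28420 = -75756*1/28420 = -18939/7105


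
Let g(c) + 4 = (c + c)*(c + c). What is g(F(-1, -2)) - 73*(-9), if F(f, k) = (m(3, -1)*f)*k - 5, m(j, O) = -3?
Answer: 1137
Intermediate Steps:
F(f, k) = -5 - 3*f*k (F(f, k) = (-3*f)*k - 5 = -3*f*k - 5 = -5 - 3*f*k)
g(c) = -4 + 4*c**2 (g(c) = -4 + (c + c)*(c + c) = -4 + (2*c)*(2*c) = -4 + 4*c**2)
g(F(-1, -2)) - 73*(-9) = (-4 + 4*(-5 - 3*(-1)*(-2))**2) - 73*(-9) = (-4 + 4*(-5 - 6)**2) + 657 = (-4 + 4*(-11)**2) + 657 = (-4 + 4*121) + 657 = (-4 + 484) + 657 = 480 + 657 = 1137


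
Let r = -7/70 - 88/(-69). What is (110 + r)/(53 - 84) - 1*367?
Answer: -7926841/21390 ≈ -370.59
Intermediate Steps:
r = 811/690 (r = -7*1/70 - 88*(-1/69) = -⅒ + 88/69 = 811/690 ≈ 1.1754)
(110 + r)/(53 - 84) - 1*367 = (110 + 811/690)/(53 - 84) - 1*367 = (76711/690)/(-31) - 367 = (76711/690)*(-1/31) - 367 = -76711/21390 - 367 = -7926841/21390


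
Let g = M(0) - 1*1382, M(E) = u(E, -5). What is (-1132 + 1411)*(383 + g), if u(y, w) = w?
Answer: -280116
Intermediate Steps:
M(E) = -5
g = -1387 (g = -5 - 1*1382 = -5 - 1382 = -1387)
(-1132 + 1411)*(383 + g) = (-1132 + 1411)*(383 - 1387) = 279*(-1004) = -280116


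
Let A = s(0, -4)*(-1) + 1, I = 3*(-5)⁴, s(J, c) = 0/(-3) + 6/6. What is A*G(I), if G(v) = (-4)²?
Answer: 0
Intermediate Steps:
s(J, c) = 1 (s(J, c) = 0*(-⅓) + 6*(⅙) = 0 + 1 = 1)
I = 1875 (I = 3*625 = 1875)
G(v) = 16
A = 0 (A = 1*(-1) + 1 = -1 + 1 = 0)
A*G(I) = 0*16 = 0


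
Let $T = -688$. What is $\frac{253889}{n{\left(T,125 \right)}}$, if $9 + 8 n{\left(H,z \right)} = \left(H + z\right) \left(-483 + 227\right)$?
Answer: $\frac{2031112}{144119} \approx 14.093$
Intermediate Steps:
$n{\left(H,z \right)} = - \frac{9}{8} - 32 H - 32 z$ ($n{\left(H,z \right)} = - \frac{9}{8} + \frac{\left(H + z\right) \left(-483 + 227\right)}{8} = - \frac{9}{8} + \frac{\left(H + z\right) \left(-256\right)}{8} = - \frac{9}{8} + \frac{- 256 H - 256 z}{8} = - \frac{9}{8} - \left(32 H + 32 z\right) = - \frac{9}{8} - 32 H - 32 z$)
$\frac{253889}{n{\left(T,125 \right)}} = \frac{253889}{- \frac{9}{8} - -22016 - 4000} = \frac{253889}{- \frac{9}{8} + 22016 - 4000} = \frac{253889}{\frac{144119}{8}} = 253889 \cdot \frac{8}{144119} = \frac{2031112}{144119}$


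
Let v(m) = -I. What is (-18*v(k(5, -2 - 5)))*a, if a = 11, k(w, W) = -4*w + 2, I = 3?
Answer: 594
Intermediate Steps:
k(w, W) = 2 - 4*w
v(m) = -3 (v(m) = -1*3 = -3)
(-18*v(k(5, -2 - 5)))*a = -18*(-3)*11 = 54*11 = 594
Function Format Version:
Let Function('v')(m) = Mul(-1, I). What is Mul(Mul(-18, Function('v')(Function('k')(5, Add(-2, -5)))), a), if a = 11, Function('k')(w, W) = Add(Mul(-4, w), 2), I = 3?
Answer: 594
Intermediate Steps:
Function('k')(w, W) = Add(2, Mul(-4, w))
Function('v')(m) = -3 (Function('v')(m) = Mul(-1, 3) = -3)
Mul(Mul(-18, Function('v')(Function('k')(5, Add(-2, -5)))), a) = Mul(Mul(-18, -3), 11) = Mul(54, 11) = 594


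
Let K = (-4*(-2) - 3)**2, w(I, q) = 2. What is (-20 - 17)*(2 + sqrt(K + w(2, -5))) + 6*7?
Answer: -32 - 111*sqrt(3) ≈ -224.26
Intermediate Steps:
K = 25 (K = (8 - 3)**2 = 5**2 = 25)
(-20 - 17)*(2 + sqrt(K + w(2, -5))) + 6*7 = (-20 - 17)*(2 + sqrt(25 + 2)) + 6*7 = -37*(2 + sqrt(27)) + 42 = -37*(2 + 3*sqrt(3)) + 42 = (-74 - 111*sqrt(3)) + 42 = -32 - 111*sqrt(3)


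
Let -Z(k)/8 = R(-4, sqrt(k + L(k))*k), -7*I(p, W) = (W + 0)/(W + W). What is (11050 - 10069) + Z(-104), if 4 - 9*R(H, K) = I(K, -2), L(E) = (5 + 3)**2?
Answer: 20525/21 ≈ 977.38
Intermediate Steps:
L(E) = 64 (L(E) = 8**2 = 64)
I(p, W) = -1/14 (I(p, W) = -(W + 0)/(7*(W + W)) = -W/(7*(2*W)) = -W*1/(2*W)/7 = -1/7*1/2 = -1/14)
R(H, K) = 19/42 (R(H, K) = 4/9 - 1/9*(-1/14) = 4/9 + 1/126 = 19/42)
Z(k) = -76/21 (Z(k) = -8*19/42 = -76/21)
(11050 - 10069) + Z(-104) = (11050 - 10069) - 76/21 = 981 - 76/21 = 20525/21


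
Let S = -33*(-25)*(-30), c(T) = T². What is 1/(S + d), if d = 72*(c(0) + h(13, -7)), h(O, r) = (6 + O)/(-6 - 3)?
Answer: -1/24902 ≈ -4.0157e-5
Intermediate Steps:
h(O, r) = -⅔ - O/9 (h(O, r) = (6 + O)/(-9) = (6 + O)*(-⅑) = -⅔ - O/9)
d = -152 (d = 72*(0² + (-⅔ - ⅑*13)) = 72*(0 + (-⅔ - 13/9)) = 72*(0 - 19/9) = 72*(-19/9) = -152)
S = -24750 (S = 825*(-30) = -24750)
1/(S + d) = 1/(-24750 - 152) = 1/(-24902) = -1/24902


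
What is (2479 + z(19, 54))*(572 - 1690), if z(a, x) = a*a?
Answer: -3175120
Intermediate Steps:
z(a, x) = a²
(2479 + z(19, 54))*(572 - 1690) = (2479 + 19²)*(572 - 1690) = (2479 + 361)*(-1118) = 2840*(-1118) = -3175120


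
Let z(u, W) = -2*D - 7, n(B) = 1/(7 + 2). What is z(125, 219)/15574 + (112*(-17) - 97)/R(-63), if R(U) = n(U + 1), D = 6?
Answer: -280472185/15574 ≈ -18009.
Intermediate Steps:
n(B) = 1/9
R(U) = 1/9
z(u, W) = -19 (z(u, W) = -2*6 - 7 = -12 - 7 = -19)
z(125, 219)/15574 + (112*(-17) - 97)/R(-63) = -19/15574 + (112*(-17) - 97)/(1/9) = -19*1/15574 + (-1904 - 97)*9 = -19/15574 - 2001*9 = -19/15574 - 18009 = -280472185/15574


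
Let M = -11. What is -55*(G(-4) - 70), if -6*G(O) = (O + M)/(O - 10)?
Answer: 108075/28 ≈ 3859.8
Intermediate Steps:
G(O) = -(-11 + O)/(6*(-10 + O)) (G(O) = -(O - 11)/(6*(O - 10)) = -(-11 + O)/(6*(-10 + O)))
-55*(G(-4) - 70) = -55*((11 - 1*(-4))/(6*(-10 - 4)) - 70) = -55*((1/6)*(11 + 4)/(-14) - 70) = -55*((1/6)*(-1/14)*15 - 70) = -55*(-5/28 - 70) = -55*(-1965/28) = 108075/28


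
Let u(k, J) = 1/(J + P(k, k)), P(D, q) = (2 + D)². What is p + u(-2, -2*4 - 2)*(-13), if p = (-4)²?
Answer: 173/10 ≈ 17.300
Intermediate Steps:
p = 16
u(k, J) = 1/(J + (2 + k)²)
p + u(-2, -2*4 - 2)*(-13) = 16 - 13/((-2*4 - 2) + (2 - 2)²) = 16 - 13/((-8 - 2) + 0²) = 16 - 13/(-10 + 0) = 16 - 13/(-10) = 16 - ⅒*(-13) = 16 + 13/10 = 173/10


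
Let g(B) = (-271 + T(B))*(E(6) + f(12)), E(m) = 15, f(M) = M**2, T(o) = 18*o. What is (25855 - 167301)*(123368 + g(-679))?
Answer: 263516585474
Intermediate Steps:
g(B) = -43089 + 2862*B (g(B) = (-271 + 18*B)*(15 + 12**2) = (-271 + 18*B)*(15 + 144) = (-271 + 18*B)*159 = -43089 + 2862*B)
(25855 - 167301)*(123368 + g(-679)) = (25855 - 167301)*(123368 + (-43089 + 2862*(-679))) = -141446*(123368 + (-43089 - 1943298)) = -141446*(123368 - 1986387) = -141446*(-1863019) = 263516585474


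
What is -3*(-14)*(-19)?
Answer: -798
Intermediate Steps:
-3*(-14)*(-19) = 42*(-19) = -798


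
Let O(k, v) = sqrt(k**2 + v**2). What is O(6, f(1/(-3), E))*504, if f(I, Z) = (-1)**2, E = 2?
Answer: 504*sqrt(37) ≈ 3065.7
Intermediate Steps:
f(I, Z) = 1
O(6, f(1/(-3), E))*504 = sqrt(6**2 + 1**2)*504 = sqrt(36 + 1)*504 = sqrt(37)*504 = 504*sqrt(37)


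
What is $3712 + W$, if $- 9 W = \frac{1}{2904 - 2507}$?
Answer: $\frac{13262975}{3573} \approx 3712.0$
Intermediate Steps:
$W = - \frac{1}{3573}$ ($W = - \frac{1}{9 \left(2904 - 2507\right)} = - \frac{1}{9 \cdot 397} = \left(- \frac{1}{9}\right) \frac{1}{397} = - \frac{1}{3573} \approx -0.00027988$)
$3712 + W = 3712 - \frac{1}{3573} = \frac{13262975}{3573}$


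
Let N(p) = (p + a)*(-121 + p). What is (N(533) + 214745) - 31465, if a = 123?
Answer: 453552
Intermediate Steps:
N(p) = (-121 + p)*(123 + p) (N(p) = (p + 123)*(-121 + p) = (123 + p)*(-121 + p) = (-121 + p)*(123 + p))
(N(533) + 214745) - 31465 = ((-14883 + 533² + 2*533) + 214745) - 31465 = ((-14883 + 284089 + 1066) + 214745) - 31465 = (270272 + 214745) - 31465 = 485017 - 31465 = 453552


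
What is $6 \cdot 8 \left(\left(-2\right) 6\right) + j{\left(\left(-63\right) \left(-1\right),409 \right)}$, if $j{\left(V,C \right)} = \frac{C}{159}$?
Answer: $- \frac{91175}{159} \approx -573.43$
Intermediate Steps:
$j{\left(V,C \right)} = \frac{C}{159}$ ($j{\left(V,C \right)} = C \frac{1}{159} = \frac{C}{159}$)
$6 \cdot 8 \left(\left(-2\right) 6\right) + j{\left(\left(-63\right) \left(-1\right),409 \right)} = 6 \cdot 8 \left(\left(-2\right) 6\right) + \frac{1}{159} \cdot 409 = 48 \left(-12\right) + \frac{409}{159} = -576 + \frac{409}{159} = - \frac{91175}{159}$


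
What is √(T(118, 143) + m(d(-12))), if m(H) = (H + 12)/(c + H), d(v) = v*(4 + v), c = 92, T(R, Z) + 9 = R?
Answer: 5*√9682/47 ≈ 10.468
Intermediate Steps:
T(R, Z) = -9 + R
m(H) = (12 + H)/(92 + H) (m(H) = (H + 12)/(92 + H) = (12 + H)/(92 + H))
√(T(118, 143) + m(d(-12))) = √((-9 + 118) + (12 - 12*(4 - 12))/(92 - 12*(4 - 12))) = √(109 + (12 - 12*(-8))/(92 - 12*(-8))) = √(109 + (12 + 96)/(92 + 96)) = √(109 + 108/188) = √(109 + (1/188)*108) = √(109 + 27/47) = √(5150/47) = 5*√9682/47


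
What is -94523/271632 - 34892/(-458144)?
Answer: -1057105049/3888955344 ≈ -0.27182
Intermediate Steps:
-94523/271632 - 34892/(-458144) = -94523*1/271632 - 34892*(-1/458144) = -94523/271632 + 8723/114536 = -1057105049/3888955344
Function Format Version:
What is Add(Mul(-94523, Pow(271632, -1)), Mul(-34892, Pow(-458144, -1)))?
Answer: Rational(-1057105049, 3888955344) ≈ -0.27182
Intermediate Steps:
Add(Mul(-94523, Pow(271632, -1)), Mul(-34892, Pow(-458144, -1))) = Add(Mul(-94523, Rational(1, 271632)), Mul(-34892, Rational(-1, 458144))) = Add(Rational(-94523, 271632), Rational(8723, 114536)) = Rational(-1057105049, 3888955344)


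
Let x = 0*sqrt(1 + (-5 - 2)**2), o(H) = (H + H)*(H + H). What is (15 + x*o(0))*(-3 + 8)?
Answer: 75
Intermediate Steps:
o(H) = 4*H**2 (o(H) = (2*H)*(2*H) = 4*H**2)
x = 0 (x = 0*sqrt(1 + (-7)**2) = 0*sqrt(1 + 49) = 0*sqrt(50) = 0*(5*sqrt(2)) = 0)
(15 + x*o(0))*(-3 + 8) = (15 + 0*(4*0**2))*(-3 + 8) = (15 + 0*(4*0))*5 = (15 + 0*0)*5 = (15 + 0)*5 = 15*5 = 75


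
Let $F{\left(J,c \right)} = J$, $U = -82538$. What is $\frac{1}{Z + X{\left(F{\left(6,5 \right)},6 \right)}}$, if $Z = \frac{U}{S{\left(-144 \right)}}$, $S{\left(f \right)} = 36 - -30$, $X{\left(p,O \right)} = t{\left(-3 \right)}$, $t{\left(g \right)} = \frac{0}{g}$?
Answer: $- \frac{33}{41269} \approx -0.00079963$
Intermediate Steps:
$t{\left(g \right)} = 0$
$X{\left(p,O \right)} = 0$
$S{\left(f \right)} = 66$ ($S{\left(f \right)} = 36 + 30 = 66$)
$Z = - \frac{41269}{33}$ ($Z = - \frac{82538}{66} = \left(-82538\right) \frac{1}{66} = - \frac{41269}{33} \approx -1250.6$)
$\frac{1}{Z + X{\left(F{\left(6,5 \right)},6 \right)}} = \frac{1}{- \frac{41269}{33} + 0} = \frac{1}{- \frac{41269}{33}} = - \frac{33}{41269}$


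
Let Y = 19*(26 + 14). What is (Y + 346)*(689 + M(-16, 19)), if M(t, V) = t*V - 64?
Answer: 355026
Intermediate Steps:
Y = 760 (Y = 19*40 = 760)
M(t, V) = -64 + V*t (M(t, V) = V*t - 64 = -64 + V*t)
(Y + 346)*(689 + M(-16, 19)) = (760 + 346)*(689 + (-64 + 19*(-16))) = 1106*(689 + (-64 - 304)) = 1106*(689 - 368) = 1106*321 = 355026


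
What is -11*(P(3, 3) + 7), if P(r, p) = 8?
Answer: -165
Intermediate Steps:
-11*(P(3, 3) + 7) = -11*(8 + 7) = -11*15 = -165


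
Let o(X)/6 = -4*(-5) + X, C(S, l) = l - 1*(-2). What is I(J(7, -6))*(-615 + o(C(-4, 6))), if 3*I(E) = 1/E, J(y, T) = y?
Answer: -149/7 ≈ -21.286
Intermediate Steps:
C(S, l) = 2 + l (C(S, l) = l + 2 = 2 + l)
I(E) = 1/(3*E)
o(X) = 120 + 6*X (o(X) = 6*(-4*(-5) + X) = 6*(20 + X) = 120 + 6*X)
I(J(7, -6))*(-615 + o(C(-4, 6))) = ((⅓)/7)*(-615 + (120 + 6*(2 + 6))) = ((⅓)*(⅐))*(-615 + (120 + 6*8)) = (-615 + (120 + 48))/21 = (-615 + 168)/21 = (1/21)*(-447) = -149/7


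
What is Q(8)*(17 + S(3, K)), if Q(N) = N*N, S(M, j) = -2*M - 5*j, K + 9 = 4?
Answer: 2304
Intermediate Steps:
K = -5 (K = -9 + 4 = -5)
S(M, j) = -5*j - 2*M
Q(N) = N²
Q(8)*(17 + S(3, K)) = 8²*(17 + (-5*(-5) - 2*3)) = 64*(17 + (25 - 6)) = 64*(17 + 19) = 64*36 = 2304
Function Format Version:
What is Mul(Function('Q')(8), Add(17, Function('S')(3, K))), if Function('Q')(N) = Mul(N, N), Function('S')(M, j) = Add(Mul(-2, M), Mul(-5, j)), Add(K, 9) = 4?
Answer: 2304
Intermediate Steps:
K = -5 (K = Add(-9, 4) = -5)
Function('S')(M, j) = Add(Mul(-5, j), Mul(-2, M))
Function('Q')(N) = Pow(N, 2)
Mul(Function('Q')(8), Add(17, Function('S')(3, K))) = Mul(Pow(8, 2), Add(17, Add(Mul(-5, -5), Mul(-2, 3)))) = Mul(64, Add(17, Add(25, -6))) = Mul(64, Add(17, 19)) = Mul(64, 36) = 2304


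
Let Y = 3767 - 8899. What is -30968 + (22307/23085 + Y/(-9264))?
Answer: -551872834471/17821620 ≈ -30966.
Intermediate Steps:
Y = -5132
-30968 + (22307/23085 + Y/(-9264)) = -30968 + (22307/23085 - 5132/(-9264)) = -30968 + (22307*(1/23085) - 5132*(-1/9264)) = -30968 + (22307/23085 + 1283/2316) = -30968 + 27093689/17821620 = -551872834471/17821620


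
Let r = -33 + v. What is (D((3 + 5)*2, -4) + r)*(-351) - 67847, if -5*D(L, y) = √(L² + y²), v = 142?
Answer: -106106 + 1404*√17/5 ≈ -1.0495e+5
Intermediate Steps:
D(L, y) = -√(L² + y²)/5
r = 109 (r = -33 + 142 = 109)
(D((3 + 5)*2, -4) + r)*(-351) - 67847 = (-√(((3 + 5)*2)² + (-4)²)/5 + 109)*(-351) - 67847 = (-√((8*2)² + 16)/5 + 109)*(-351) - 67847 = (-√(16² + 16)/5 + 109)*(-351) - 67847 = (-√(256 + 16)/5 + 109)*(-351) - 67847 = (-4*√17/5 + 109)*(-351) - 67847 = (109 - 4*√17/5)*(-351) - 67847 = (-38259 + 1404*√17/5) - 67847 = -106106 + 1404*√17/5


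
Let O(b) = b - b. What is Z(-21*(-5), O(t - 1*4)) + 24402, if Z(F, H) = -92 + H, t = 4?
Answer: 24310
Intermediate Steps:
O(b) = 0
Z(-21*(-5), O(t - 1*4)) + 24402 = (-92 + 0) + 24402 = -92 + 24402 = 24310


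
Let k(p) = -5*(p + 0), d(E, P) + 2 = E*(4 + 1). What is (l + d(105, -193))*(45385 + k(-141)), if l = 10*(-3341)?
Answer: -1515761830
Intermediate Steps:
l = -33410
d(E, P) = -2 + 5*E (d(E, P) = -2 + E*(4 + 1) = -2 + E*5 = -2 + 5*E)
k(p) = -5*p
(l + d(105, -193))*(45385 + k(-141)) = (-33410 + (-2 + 5*105))*(45385 - 5*(-141)) = (-33410 + (-2 + 525))*(45385 + 705) = (-33410 + 523)*46090 = -32887*46090 = -1515761830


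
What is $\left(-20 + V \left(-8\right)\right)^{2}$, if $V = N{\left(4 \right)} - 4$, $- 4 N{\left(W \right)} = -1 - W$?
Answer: $4$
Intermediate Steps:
$N{\left(W \right)} = \frac{1}{4} + \frac{W}{4}$ ($N{\left(W \right)} = - \frac{-1 - W}{4} = \frac{1}{4} + \frac{W}{4}$)
$V = - \frac{11}{4}$ ($V = \left(\frac{1}{4} + \frac{1}{4} \cdot 4\right) - 4 = \left(\frac{1}{4} + 1\right) - 4 = \frac{5}{4} - 4 = - \frac{11}{4} \approx -2.75$)
$\left(-20 + V \left(-8\right)\right)^{2} = \left(-20 - -22\right)^{2} = \left(-20 + 22\right)^{2} = 2^{2} = 4$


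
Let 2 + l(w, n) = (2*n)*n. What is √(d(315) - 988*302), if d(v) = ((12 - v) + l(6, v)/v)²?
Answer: I*√18996740591/315 ≈ 437.55*I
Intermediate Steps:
l(w, n) = -2 + 2*n² (l(w, n) = -2 + (2*n)*n = -2 + 2*n²)
d(v) = (12 - v + (-2 + 2*v²)/v)² (d(v) = ((12 - v) + (-2 + 2*v²)/v)² = (12 - v + (-2 + 2*v²)/v)²)
√(d(315) - 988*302) = √((-2 + 315² + 12*315)²/315² - 988*302) = √((-2 + 99225 + 3780)²/99225 - 298376) = √((1/99225)*103003² - 298376) = √((1/99225)*10609618009 - 298376) = √(10609618009/99225 - 298376) = √(-18996740591/99225) = I*√18996740591/315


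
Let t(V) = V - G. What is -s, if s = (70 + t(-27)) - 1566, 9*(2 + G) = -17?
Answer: 13672/9 ≈ 1519.1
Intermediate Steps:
G = -35/9 (G = -2 + (⅑)*(-17) = -2 - 17/9 = -35/9 ≈ -3.8889)
t(V) = 35/9 + V (t(V) = V - 1*(-35/9) = V + 35/9 = 35/9 + V)
s = -13672/9 (s = (70 + (35/9 - 27)) - 1566 = (70 - 208/9) - 1566 = 422/9 - 1566 = -13672/9 ≈ -1519.1)
-s = -1*(-13672/9) = 13672/9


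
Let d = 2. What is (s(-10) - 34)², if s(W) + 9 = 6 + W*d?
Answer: 3249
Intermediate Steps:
s(W) = -3 + 2*W (s(W) = -9 + (6 + W*2) = -9 + (6 + 2*W) = -3 + 2*W)
(s(-10) - 34)² = ((-3 + 2*(-10)) - 34)² = ((-3 - 20) - 34)² = (-23 - 34)² = (-57)² = 3249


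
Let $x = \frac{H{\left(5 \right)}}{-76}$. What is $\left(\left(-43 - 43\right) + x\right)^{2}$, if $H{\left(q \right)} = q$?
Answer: $\frac{42784681}{5776} \approx 7407.3$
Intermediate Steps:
$x = - \frac{5}{76}$ ($x = \frac{5}{-76} = 5 \left(- \frac{1}{76}\right) = - \frac{5}{76} \approx -0.065789$)
$\left(\left(-43 - 43\right) + x\right)^{2} = \left(\left(-43 - 43\right) - \frac{5}{76}\right)^{2} = \left(-86 - \frac{5}{76}\right)^{2} = \left(- \frac{6541}{76}\right)^{2} = \frac{42784681}{5776}$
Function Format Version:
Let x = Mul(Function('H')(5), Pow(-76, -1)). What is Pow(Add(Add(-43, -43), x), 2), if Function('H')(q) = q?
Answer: Rational(42784681, 5776) ≈ 7407.3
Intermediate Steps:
x = Rational(-5, 76) (x = Mul(5, Pow(-76, -1)) = Mul(5, Rational(-1, 76)) = Rational(-5, 76) ≈ -0.065789)
Pow(Add(Add(-43, -43), x), 2) = Pow(Add(Add(-43, -43), Rational(-5, 76)), 2) = Pow(Add(-86, Rational(-5, 76)), 2) = Pow(Rational(-6541, 76), 2) = Rational(42784681, 5776)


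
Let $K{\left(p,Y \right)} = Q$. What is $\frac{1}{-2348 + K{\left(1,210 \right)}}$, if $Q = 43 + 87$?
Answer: $- \frac{1}{2218} \approx -0.00045086$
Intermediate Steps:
$Q = 130$
$K{\left(p,Y \right)} = 130$
$\frac{1}{-2348 + K{\left(1,210 \right)}} = \frac{1}{-2348 + 130} = \frac{1}{-2218} = - \frac{1}{2218}$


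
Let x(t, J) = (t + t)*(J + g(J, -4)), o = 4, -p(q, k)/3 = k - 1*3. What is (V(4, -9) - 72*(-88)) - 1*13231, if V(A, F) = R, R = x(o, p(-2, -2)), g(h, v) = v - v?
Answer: -6775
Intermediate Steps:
g(h, v) = 0
p(q, k) = 9 - 3*k (p(q, k) = -3*(k - 1*3) = -3*(k - 3) = -3*(-3 + k) = 9 - 3*k)
x(t, J) = 2*J*t (x(t, J) = (t + t)*(J + 0) = (2*t)*J = 2*J*t)
R = 120 (R = 2*(9 - 3*(-2))*4 = 2*(9 + 6)*4 = 2*15*4 = 120)
V(A, F) = 120
(V(4, -9) - 72*(-88)) - 1*13231 = (120 - 72*(-88)) - 1*13231 = (120 + 6336) - 13231 = 6456 - 13231 = -6775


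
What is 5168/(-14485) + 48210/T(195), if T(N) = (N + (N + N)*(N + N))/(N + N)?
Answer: 1392607492/11312785 ≈ 123.10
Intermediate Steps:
T(N) = (N + 4*N**2)/(2*N) (T(N) = (N + (2*N)*(2*N))/((2*N)) = (N + 4*N**2)*(1/(2*N)) = (N + 4*N**2)/(2*N))
5168/(-14485) + 48210/T(195) = 5168/(-14485) + 48210/(1/2 + 2*195) = 5168*(-1/14485) + 48210/(1/2 + 390) = -5168/14485 + 48210/(781/2) = -5168/14485 + 48210*(2/781) = -5168/14485 + 96420/781 = 1392607492/11312785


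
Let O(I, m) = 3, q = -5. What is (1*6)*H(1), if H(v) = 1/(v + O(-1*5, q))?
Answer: 3/2 ≈ 1.5000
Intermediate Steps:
H(v) = 1/(3 + v) (H(v) = 1/(v + 3) = 1/(3 + v))
(1*6)*H(1) = (1*6)/(3 + 1) = 6/4 = 6*(¼) = 3/2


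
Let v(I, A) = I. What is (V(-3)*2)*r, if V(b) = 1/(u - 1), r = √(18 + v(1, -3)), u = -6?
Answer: -2*√19/7 ≈ -1.2454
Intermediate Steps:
r = √19 (r = √(18 + 1) = √19 ≈ 4.3589)
V(b) = -⅐ (V(b) = 1/(-6 - 1) = 1/(-7) = -⅐)
(V(-3)*2)*r = (-⅐*2)*√19 = -2*√19/7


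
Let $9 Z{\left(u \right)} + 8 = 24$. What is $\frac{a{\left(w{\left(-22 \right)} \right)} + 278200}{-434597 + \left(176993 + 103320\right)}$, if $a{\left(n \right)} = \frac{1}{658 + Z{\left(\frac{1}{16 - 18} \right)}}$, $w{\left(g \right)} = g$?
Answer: $- \frac{71823983}{39832104} \approx -1.8032$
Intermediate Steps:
$Z{\left(u \right)} = \frac{16}{9}$ ($Z{\left(u \right)} = - \frac{8}{9} + \frac{1}{9} \cdot 24 = - \frac{8}{9} + \frac{8}{3} = \frac{16}{9}$)
$a{\left(n \right)} = \frac{9}{5938}$ ($a{\left(n \right)} = \frac{1}{658 + \frac{16}{9}} = \frac{1}{\frac{5938}{9}} = \frac{9}{5938}$)
$\frac{a{\left(w{\left(-22 \right)} \right)} + 278200}{-434597 + \left(176993 + 103320\right)} = \frac{\frac{9}{5938} + 278200}{-434597 + \left(176993 + 103320\right)} = \frac{1651951609}{5938 \left(-434597 + 280313\right)} = \frac{1651951609}{5938 \left(-154284\right)} = \frac{1651951609}{5938} \left(- \frac{1}{154284}\right) = - \frac{71823983}{39832104}$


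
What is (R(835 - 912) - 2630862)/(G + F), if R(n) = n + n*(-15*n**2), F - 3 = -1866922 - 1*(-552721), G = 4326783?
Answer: 4217056/3012585 ≈ 1.3998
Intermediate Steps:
F = -1314198 (F = 3 + (-1866922 - 1*(-552721)) = 3 + (-1866922 + 552721) = 3 - 1314201 = -1314198)
R(n) = n - 15*n**3
(R(835 - 912) - 2630862)/(G + F) = (((835 - 912) - 15*(835 - 912)**3) - 2630862)/(4326783 - 1314198) = ((-77 - 15*(-77)**3) - 2630862)/3012585 = ((-77 - 15*(-456533)) - 2630862)*(1/3012585) = ((-77 + 6847995) - 2630862)*(1/3012585) = (6847918 - 2630862)*(1/3012585) = 4217056*(1/3012585) = 4217056/3012585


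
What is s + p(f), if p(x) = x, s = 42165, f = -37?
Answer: 42128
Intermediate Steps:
s + p(f) = 42165 - 37 = 42128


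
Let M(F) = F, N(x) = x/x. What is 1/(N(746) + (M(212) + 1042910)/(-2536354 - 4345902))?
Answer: 3441128/2919567 ≈ 1.1786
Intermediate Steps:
N(x) = 1
1/(N(746) + (M(212) + 1042910)/(-2536354 - 4345902)) = 1/(1 + (212 + 1042910)/(-2536354 - 4345902)) = 1/(1 + 1043122/(-6882256)) = 1/(1 + 1043122*(-1/6882256)) = 1/(1 - 521561/3441128) = 1/(2919567/3441128) = 3441128/2919567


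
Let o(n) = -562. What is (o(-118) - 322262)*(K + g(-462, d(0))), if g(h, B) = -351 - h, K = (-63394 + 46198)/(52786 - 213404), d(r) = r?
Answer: -2880525301128/80309 ≈ -3.5868e+7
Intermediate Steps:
K = 8598/80309 (K = -17196/(-160618) = -17196*(-1/160618) = 8598/80309 ≈ 0.10706)
(o(-118) - 322262)*(K + g(-462, d(0))) = (-562 - 322262)*(8598/80309 + (-351 - 1*(-462))) = -322824*(8598/80309 + (-351 + 462)) = -322824*(8598/80309 + 111) = -322824*8922897/80309 = -2880525301128/80309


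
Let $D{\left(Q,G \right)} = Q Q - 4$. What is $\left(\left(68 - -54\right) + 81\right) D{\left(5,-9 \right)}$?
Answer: $4263$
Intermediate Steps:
$D{\left(Q,G \right)} = -4 + Q^{2}$ ($D{\left(Q,G \right)} = Q^{2} - 4 = -4 + Q^{2}$)
$\left(\left(68 - -54\right) + 81\right) D{\left(5,-9 \right)} = \left(\left(68 - -54\right) + 81\right) \left(-4 + 5^{2}\right) = \left(\left(68 + 54\right) + 81\right) \left(-4 + 25\right) = \left(122 + 81\right) 21 = 203 \cdot 21 = 4263$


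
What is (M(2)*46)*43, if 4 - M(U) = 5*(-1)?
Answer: 17802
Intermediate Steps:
M(U) = 9 (M(U) = 4 - 5*(-1) = 4 - 1*(-5) = 4 + 5 = 9)
(M(2)*46)*43 = (9*46)*43 = 414*43 = 17802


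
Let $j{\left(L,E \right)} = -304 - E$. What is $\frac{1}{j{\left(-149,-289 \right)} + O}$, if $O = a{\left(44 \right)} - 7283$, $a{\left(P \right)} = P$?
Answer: $- \frac{1}{7254} \approx -0.00013786$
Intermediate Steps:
$O = -7239$ ($O = 44 - 7283 = -7239$)
$\frac{1}{j{\left(-149,-289 \right)} + O} = \frac{1}{\left(-304 - -289\right) - 7239} = \frac{1}{\left(-304 + 289\right) - 7239} = \frac{1}{-15 - 7239} = \frac{1}{-7254} = - \frac{1}{7254}$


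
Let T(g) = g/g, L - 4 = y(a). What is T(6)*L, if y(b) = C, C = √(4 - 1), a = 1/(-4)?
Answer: 4 + √3 ≈ 5.7320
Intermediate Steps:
a = -¼ ≈ -0.25000
C = √3 ≈ 1.7320
y(b) = √3
L = 4 + √3 ≈ 5.7320
T(g) = 1
T(6)*L = 1*(4 + √3) = 4 + √3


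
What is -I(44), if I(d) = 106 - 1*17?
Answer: -89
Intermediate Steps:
I(d) = 89 (I(d) = 106 - 17 = 89)
-I(44) = -1*89 = -89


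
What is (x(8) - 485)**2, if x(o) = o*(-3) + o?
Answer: 251001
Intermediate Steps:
x(o) = -2*o (x(o) = -3*o + o = -2*o)
(x(8) - 485)**2 = (-2*8 - 485)**2 = (-16 - 485)**2 = (-501)**2 = 251001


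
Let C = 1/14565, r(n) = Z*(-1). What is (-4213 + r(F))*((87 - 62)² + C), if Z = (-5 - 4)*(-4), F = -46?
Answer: -38679182374/14565 ≈ -2.6556e+6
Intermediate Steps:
Z = 36 (Z = -9*(-4) = 36)
r(n) = -36 (r(n) = 36*(-1) = -36)
C = 1/14565 ≈ 6.8658e-5
(-4213 + r(F))*((87 - 62)² + C) = (-4213 - 36)*((87 - 62)² + 1/14565) = -4249*(25² + 1/14565) = -4249*(625 + 1/14565) = -4249*9103126/14565 = -38679182374/14565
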